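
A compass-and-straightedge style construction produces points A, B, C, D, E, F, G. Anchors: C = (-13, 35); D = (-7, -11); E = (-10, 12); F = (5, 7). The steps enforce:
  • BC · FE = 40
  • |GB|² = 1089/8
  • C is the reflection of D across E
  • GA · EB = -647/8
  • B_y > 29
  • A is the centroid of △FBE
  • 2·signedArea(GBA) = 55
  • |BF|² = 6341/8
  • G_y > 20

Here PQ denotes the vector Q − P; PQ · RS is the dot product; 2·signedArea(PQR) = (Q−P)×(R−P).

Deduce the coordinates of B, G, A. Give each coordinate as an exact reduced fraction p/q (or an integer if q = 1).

1. B_x = -49/4  [line 15·x + -5·y + 330 = 0 ∩ |BF|² = 6341/8]
2. B_y = 117/4  [line 15·x + -5·y + 330 = 0 ∩ |BF|² = 6341/8]
   → B = (-49/4, 117/4)
3. A_x = -23/4  [A is the centroid of △FBE]
4. A_y = 193/12  [A is the centroid of △FBE]
   → A = (-23/4, 193/12)
5. G_x = -4  [GA · EB = -647/8 ∩ 2·signedArea(GBA) = 55]
6. G_y = 21  [GA · EB = -647/8 ∩ 2·signedArea(GBA) = 55]
   → G = (-4, 21)

A = (-23/4, 193/12)
B = (-49/4, 117/4)
G = (-4, 21)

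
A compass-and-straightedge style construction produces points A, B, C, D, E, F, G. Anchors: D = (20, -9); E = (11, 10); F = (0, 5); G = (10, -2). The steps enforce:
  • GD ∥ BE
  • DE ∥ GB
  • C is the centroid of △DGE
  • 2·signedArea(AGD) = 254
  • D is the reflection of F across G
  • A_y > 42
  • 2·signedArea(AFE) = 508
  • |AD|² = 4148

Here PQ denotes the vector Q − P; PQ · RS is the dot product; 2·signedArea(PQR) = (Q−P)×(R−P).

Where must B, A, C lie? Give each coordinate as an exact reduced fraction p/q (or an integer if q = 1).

A = (-18, 43)
B = (1, 17)
C = (41/3, -1/3)

1. B_x = 1  [GD ∥ BE ∩ DE ∥ GB]
2. B_y = 17  [GD ∥ BE ∩ DE ∥ GB]
   → B = (1, 17)
3. A_x = -18  [2·signedArea(AFE) = 508 ∩ 2·signedArea(AGD) = 254]
4. A_y = 43  [2·signedArea(AFE) = 508 ∩ 2·signedArea(AGD) = 254]
   → A = (-18, 43)
5. C_x = 41/3  [C is the centroid of △DGE]
6. C_y = -1/3  [C is the centroid of △DGE]
   → C = (41/3, -1/3)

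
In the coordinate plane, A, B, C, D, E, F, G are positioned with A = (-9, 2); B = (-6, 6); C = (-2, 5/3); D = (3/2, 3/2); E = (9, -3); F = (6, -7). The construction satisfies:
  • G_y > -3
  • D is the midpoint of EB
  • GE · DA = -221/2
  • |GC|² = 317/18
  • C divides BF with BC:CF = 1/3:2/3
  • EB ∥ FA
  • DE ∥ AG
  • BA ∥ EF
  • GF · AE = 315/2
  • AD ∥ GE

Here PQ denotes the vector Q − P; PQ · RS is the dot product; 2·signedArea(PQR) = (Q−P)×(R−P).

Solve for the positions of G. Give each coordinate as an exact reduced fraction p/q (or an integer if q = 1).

1. G_x = -3/2  [AD ∥ GE ∩ DE ∥ AG]
2. G_y = -5/2  [AD ∥ GE ∩ DE ∥ AG]
   → G = (-3/2, -5/2)

G = (-3/2, -5/2)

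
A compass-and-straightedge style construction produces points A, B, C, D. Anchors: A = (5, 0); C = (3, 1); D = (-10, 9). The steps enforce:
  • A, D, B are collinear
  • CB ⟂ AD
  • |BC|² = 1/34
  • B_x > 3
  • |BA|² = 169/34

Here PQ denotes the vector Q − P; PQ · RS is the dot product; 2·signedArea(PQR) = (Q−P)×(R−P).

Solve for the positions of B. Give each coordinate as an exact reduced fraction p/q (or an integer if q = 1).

B = (105/34, 39/34)

1. B_x = 105/34  [A, D, B are collinear ∩ CB ⟂ AD]
2. B_y = 39/34  [A, D, B are collinear ∩ CB ⟂ AD]
   → B = (105/34, 39/34)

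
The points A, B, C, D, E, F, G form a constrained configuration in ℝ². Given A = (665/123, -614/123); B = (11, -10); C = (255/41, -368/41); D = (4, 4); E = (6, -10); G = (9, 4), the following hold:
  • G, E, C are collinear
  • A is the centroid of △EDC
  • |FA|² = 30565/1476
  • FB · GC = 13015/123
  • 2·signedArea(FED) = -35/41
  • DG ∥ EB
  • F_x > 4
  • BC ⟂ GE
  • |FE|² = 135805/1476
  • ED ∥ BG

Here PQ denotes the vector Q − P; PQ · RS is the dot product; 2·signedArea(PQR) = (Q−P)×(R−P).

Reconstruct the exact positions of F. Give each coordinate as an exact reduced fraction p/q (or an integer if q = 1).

F = (1157/246, -61/123)

1. F_x = 1157/246  [FB · GC = 13015/123 ∩ 2·signedArea(FED) = -35/41]
2. F_y = -61/123  [FB · GC = 13015/123 ∩ 2·signedArea(FED) = -35/41]
   → F = (1157/246, -61/123)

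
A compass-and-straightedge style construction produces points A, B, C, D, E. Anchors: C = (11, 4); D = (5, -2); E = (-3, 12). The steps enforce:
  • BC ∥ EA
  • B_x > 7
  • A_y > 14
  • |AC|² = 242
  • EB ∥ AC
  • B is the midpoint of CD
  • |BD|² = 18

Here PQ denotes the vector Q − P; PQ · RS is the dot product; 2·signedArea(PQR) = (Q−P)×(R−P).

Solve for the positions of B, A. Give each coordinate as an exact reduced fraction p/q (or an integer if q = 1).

1. B_x = 8  [B is the midpoint of CD]
2. B_y = 1  [B is the midpoint of CD]
   → B = (8, 1)
3. A_x = 0  [EB ∥ AC ∩ BC ∥ EA]
4. A_y = 15  [EB ∥ AC ∩ BC ∥ EA]
   → A = (0, 15)

A = (0, 15)
B = (8, 1)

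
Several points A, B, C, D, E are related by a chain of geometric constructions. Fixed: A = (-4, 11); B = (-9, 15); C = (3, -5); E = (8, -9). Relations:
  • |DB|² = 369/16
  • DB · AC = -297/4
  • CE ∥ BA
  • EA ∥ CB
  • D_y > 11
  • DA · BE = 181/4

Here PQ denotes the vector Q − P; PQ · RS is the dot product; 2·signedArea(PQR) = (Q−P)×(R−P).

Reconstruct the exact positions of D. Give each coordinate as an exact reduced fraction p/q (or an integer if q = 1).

D = (-21/4, 12)

1. D_x = -21/4  [DA · BE = 181/4 ∩ DB · AC = -297/4]
2. D_y = 12  [DA · BE = 181/4 ∩ DB · AC = -297/4]
   → D = (-21/4, 12)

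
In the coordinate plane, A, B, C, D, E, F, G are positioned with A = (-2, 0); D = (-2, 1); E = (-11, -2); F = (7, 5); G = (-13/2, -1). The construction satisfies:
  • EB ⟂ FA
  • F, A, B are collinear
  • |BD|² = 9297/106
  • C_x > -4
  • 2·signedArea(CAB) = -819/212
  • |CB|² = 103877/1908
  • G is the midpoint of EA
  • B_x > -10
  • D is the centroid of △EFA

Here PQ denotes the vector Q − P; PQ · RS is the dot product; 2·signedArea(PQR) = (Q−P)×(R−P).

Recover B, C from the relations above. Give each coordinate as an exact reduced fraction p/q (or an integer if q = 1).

B = (-1031/106, -455/106)
C = (-7/2, -1/3)

1. B_x = -1031/106  [F, A, B are collinear ∩ EB ⟂ FA]
2. B_y = -455/106  [F, A, B are collinear ∩ EB ⟂ FA]
   → B = (-1031/106, -455/106)
3. C_x = -7/2  [line 455/106·x + -819/106·y + 2639/212 = 0 ∩ |CB|² = 103877/1908]
4. C_y = -1/3  [line 455/106·x + -819/106·y + 2639/212 = 0 ∩ |CB|² = 103877/1908]
   → C = (-7/2, -1/3)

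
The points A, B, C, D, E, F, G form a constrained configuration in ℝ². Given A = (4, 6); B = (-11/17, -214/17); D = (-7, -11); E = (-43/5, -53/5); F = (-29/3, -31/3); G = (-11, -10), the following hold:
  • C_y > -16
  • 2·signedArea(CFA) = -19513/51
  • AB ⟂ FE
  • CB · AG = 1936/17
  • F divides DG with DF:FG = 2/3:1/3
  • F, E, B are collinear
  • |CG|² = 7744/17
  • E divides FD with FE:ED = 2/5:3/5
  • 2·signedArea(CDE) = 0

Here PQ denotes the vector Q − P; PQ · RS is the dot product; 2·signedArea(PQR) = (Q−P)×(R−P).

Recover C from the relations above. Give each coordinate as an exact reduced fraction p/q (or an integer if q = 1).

C = (165/17, -258/17)

1. C_x = 165/17  [2·signedArea(CDE) = 0 ∩ CB · AG = 1936/17]
2. C_y = -258/17  [2·signedArea(CDE) = 0 ∩ CB · AG = 1936/17]
   → C = (165/17, -258/17)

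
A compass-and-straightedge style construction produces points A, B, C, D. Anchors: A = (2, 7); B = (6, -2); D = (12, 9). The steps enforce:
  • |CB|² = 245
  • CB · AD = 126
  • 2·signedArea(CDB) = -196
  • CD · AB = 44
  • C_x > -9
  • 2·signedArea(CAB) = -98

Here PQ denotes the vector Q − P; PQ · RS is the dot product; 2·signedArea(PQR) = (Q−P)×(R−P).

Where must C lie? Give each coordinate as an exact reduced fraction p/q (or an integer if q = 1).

C = (-8, 5)

1. C_x = -8  [2·signedArea(CAB) = -98 ∩ CD · AB = 44]
2. C_y = 5  [2·signedArea(CAB) = -98 ∩ CD · AB = 44]
   → C = (-8, 5)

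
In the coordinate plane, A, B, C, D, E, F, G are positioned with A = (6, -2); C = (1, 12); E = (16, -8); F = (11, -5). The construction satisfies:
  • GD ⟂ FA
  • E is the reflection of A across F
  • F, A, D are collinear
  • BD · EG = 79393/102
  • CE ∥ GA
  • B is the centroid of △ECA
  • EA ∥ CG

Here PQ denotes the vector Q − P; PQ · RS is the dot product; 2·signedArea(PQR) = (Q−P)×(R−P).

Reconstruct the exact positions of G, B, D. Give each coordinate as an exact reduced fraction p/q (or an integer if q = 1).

1. G_x = -9  [CE ∥ GA ∩ EA ∥ CG]
2. G_y = 18  [CE ∥ GA ∩ EA ∥ CG]
   → G = (-9, 18)
3. B_x = 23/3  [B is the centroid of △ECA]
4. B_y = 2/3  [B is the centroid of △ECA]
   → B = (23/3, 2/3)
5. D_x = -471/34  [F, A, D are collinear ∩ GD ⟂ FA]
6. D_y = 337/34  [F, A, D are collinear ∩ GD ⟂ FA]
   → D = (-471/34, 337/34)

B = (23/3, 2/3)
D = (-471/34, 337/34)
G = (-9, 18)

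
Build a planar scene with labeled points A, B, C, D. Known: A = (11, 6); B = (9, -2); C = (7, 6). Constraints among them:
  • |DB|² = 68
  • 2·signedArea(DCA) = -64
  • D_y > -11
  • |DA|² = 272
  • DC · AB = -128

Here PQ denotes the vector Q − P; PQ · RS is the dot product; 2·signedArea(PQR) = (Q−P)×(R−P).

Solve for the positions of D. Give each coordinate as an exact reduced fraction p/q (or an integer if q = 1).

1. D_x = 7  [2·signedArea(DCA) = -64 ∩ DC · AB = -128]
2. D_y = -10  [2·signedArea(DCA) = -64 ∩ DC · AB = -128]
   → D = (7, -10)

D = (7, -10)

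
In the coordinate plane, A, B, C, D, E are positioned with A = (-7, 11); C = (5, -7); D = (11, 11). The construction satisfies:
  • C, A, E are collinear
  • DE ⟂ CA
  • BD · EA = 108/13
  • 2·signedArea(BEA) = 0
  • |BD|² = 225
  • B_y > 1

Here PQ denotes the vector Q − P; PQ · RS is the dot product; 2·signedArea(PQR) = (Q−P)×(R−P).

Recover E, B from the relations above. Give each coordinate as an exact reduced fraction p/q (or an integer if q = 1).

B = (-1, 2)
E = (-19/13, 35/13)

1. E_x = -19/13  [C, A, E are collinear ∩ DE ⟂ CA]
2. E_y = 35/13  [C, A, E are collinear ∩ DE ⟂ CA]
   → E = (-19/13, 35/13)
3. B_x = -1  [2·signedArea(BEA) = 0 ∩ BD · EA = 108/13]
4. B_y = 2  [2·signedArea(BEA) = 0 ∩ BD · EA = 108/13]
   → B = (-1, 2)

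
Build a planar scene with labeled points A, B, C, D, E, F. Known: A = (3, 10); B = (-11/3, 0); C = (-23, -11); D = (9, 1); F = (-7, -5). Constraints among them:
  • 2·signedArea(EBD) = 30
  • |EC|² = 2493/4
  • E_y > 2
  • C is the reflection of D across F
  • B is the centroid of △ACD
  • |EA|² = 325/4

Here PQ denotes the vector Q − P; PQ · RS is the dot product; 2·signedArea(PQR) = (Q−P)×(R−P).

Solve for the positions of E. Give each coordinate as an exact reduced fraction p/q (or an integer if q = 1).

E = (-2, 5/2)

1. E_x = -2  [line -1·x + 38/3·y + -101/3 = 0 ∩ |EC|² = 2493/4]
2. E_y = 5/2  [line -1·x + 38/3·y + -101/3 = 0 ∩ |EC|² = 2493/4]
   → E = (-2, 5/2)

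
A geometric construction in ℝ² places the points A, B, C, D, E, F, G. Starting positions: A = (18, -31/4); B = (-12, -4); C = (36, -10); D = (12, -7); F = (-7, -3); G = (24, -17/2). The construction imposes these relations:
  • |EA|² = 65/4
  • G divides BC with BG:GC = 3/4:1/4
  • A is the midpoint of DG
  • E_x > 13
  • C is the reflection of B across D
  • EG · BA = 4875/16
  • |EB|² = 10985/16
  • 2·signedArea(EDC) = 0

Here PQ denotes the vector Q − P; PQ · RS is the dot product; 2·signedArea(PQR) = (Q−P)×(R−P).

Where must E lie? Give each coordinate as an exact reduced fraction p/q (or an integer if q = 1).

1. E_x = 14  [2·signedArea(EDC) = 0 ∩ EG · BA = 4875/16]
2. E_y = -29/4  [2·signedArea(EDC) = 0 ∩ EG · BA = 4875/16]
   → E = (14, -29/4)

E = (14, -29/4)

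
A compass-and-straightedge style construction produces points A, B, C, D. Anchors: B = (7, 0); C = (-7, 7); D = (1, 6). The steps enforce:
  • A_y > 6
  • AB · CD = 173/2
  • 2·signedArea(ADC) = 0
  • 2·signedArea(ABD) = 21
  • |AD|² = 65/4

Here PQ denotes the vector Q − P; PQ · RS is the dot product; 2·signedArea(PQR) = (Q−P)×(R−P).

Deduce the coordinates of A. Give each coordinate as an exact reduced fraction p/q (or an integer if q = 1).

1. A_x = -3  [2·signedArea(ADC) = 0 ∩ AB · CD = 173/2]
2. A_y = 13/2  [2·signedArea(ADC) = 0 ∩ AB · CD = 173/2]
   → A = (-3, 13/2)

A = (-3, 13/2)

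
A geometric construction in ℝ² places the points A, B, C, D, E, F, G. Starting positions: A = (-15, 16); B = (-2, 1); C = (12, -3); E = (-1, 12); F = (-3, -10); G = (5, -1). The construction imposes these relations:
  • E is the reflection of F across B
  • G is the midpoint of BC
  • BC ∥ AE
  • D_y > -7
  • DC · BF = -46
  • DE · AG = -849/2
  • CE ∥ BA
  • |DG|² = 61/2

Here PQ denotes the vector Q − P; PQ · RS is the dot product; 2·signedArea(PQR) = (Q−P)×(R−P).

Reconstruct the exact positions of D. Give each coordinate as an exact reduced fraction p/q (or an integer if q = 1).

1. D_x = 9/2  [DC · BF = -46 ∩ DE · AG = -849/2]
2. D_y = -13/2  [DC · BF = -46 ∩ DE · AG = -849/2]
   → D = (9/2, -13/2)

D = (9/2, -13/2)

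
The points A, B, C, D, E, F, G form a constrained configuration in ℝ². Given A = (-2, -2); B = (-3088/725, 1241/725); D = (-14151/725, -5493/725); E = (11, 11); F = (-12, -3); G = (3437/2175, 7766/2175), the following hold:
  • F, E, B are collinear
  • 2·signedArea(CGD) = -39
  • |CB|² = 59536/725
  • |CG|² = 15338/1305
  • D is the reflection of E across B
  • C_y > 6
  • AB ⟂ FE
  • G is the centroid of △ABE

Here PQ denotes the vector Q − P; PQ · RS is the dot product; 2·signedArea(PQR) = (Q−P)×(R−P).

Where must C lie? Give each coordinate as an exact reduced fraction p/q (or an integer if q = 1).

1. C_x = 2524/725  [line 4849/435·x + -9178/435·y + 2418/25 = 0 ∩ |CB|² = 59536/725]
2. C_y = 4657/725  [line 4849/435·x + -9178/435·y + 2418/25 = 0 ∩ |CB|² = 59536/725]
   → C = (2524/725, 4657/725)

C = (2524/725, 4657/725)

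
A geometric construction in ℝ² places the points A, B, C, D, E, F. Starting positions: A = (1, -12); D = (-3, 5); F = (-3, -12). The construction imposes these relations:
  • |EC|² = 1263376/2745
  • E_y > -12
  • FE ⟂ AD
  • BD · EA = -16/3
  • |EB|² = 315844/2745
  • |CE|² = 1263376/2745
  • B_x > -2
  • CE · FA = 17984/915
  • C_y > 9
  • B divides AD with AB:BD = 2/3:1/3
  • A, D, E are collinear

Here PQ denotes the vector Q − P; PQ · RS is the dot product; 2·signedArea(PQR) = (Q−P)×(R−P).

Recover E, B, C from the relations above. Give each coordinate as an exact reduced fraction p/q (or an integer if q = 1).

1. E_x = 241/305  [A, D, E are collinear ∩ FE ⟂ AD]
2. E_y = -3388/305  [A, D, E are collinear ∩ FE ⟂ AD]
   → E = (241/305, -3388/305)
3. B_x = -5/3  [B divides AD with AB:BD = 2/3:1/3]
4. B_y = -2/3  [B divides AD with AB:BD = 2/3:1/3]
   → B = (-5/3, -2/3)
5. C_x = -3773/915  [CE · FA = 17984/915]
6. C_y = 8944/915  [|CE|² = 1263376/2745]
   → C = (-3773/915, 8944/915)

B = (-5/3, -2/3)
C = (-3773/915, 8944/915)
E = (241/305, -3388/305)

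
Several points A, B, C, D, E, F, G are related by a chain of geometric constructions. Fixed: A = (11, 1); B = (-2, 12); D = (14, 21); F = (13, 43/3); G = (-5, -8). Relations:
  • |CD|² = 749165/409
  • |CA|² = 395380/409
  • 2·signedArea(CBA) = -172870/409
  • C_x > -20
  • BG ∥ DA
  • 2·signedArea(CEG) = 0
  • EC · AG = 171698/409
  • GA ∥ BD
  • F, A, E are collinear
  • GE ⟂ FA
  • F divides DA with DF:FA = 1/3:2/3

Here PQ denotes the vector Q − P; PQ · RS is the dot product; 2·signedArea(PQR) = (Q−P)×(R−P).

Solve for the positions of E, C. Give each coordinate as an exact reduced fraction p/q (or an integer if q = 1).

1. E_x = 3815/409  [F, A, E are collinear ∩ GE ⟂ FA]
2. E_y = -4151/409  [F, A, E are collinear ∩ GE ⟂ FA]
   → E = (3815/409, -4151/409)
3. C_x = -7905/409  [2·signedArea(CEG) = 0 ∩ EC · AG = 171698/409]
4. C_y = -2393/409  [2·signedArea(CEG) = 0 ∩ EC · AG = 171698/409]
   → C = (-7905/409, -2393/409)

C = (-7905/409, -2393/409)
E = (3815/409, -4151/409)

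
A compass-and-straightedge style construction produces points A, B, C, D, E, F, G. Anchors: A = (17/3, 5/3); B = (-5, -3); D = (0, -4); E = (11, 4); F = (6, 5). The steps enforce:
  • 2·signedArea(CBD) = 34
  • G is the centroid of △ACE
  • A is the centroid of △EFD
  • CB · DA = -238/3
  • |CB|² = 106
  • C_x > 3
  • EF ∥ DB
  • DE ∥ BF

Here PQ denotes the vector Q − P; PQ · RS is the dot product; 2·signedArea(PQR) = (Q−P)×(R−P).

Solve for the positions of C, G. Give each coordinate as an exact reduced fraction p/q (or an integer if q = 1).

C = (4, 2)
G = (62/9, 23/9)

1. C_x = 4  [2·signedArea(CBD) = 34 ∩ CB · DA = -238/3]
2. C_y = 2  [2·signedArea(CBD) = 34 ∩ CB · DA = -238/3]
   → C = (4, 2)
3. G_x = 62/9  [G is the centroid of △ACE]
4. G_y = 23/9  [G is the centroid of △ACE]
   → G = (62/9, 23/9)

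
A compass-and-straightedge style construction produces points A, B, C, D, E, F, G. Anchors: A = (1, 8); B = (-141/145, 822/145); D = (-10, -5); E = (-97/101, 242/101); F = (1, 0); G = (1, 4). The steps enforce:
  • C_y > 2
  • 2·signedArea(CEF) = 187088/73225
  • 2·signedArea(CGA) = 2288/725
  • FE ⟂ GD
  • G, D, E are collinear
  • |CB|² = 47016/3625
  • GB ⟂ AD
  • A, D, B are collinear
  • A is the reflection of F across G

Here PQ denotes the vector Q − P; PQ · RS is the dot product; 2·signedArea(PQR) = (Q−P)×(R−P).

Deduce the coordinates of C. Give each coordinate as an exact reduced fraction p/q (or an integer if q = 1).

1. C_x = 153/725  [2·signedArea(CGA) = 2288/725 ∩ 2·signedArea(CEF) = 187088/73225]
2. C_y = 1644/725  [2·signedArea(CGA) = 2288/725 ∩ 2·signedArea(CEF) = 187088/73225]
   → C = (153/725, 1644/725)

C = (153/725, 1644/725)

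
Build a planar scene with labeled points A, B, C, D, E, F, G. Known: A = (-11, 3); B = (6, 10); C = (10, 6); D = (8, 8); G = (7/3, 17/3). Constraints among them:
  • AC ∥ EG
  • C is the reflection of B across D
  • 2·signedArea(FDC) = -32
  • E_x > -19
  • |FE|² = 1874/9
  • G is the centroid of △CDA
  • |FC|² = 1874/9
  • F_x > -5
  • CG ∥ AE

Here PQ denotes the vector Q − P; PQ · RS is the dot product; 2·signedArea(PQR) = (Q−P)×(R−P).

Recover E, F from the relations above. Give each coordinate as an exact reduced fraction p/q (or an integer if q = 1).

E = (-56/3, 8/3)
F = (-13/3, 13/3)

1. E_x = -56/3  [AC ∥ EG ∩ CG ∥ AE]
2. E_y = 8/3  [AC ∥ EG ∩ CG ∥ AE]
   → E = (-56/3, 8/3)
3. F_x = -13/3  [line 2·x + 2·y + 0 = 0 ∩ |FE|² = 1874/9]
4. F_y = 13/3  [line 2·x + 2·y + 0 = 0 ∩ |FE|² = 1874/9]
   → F = (-13/3, 13/3)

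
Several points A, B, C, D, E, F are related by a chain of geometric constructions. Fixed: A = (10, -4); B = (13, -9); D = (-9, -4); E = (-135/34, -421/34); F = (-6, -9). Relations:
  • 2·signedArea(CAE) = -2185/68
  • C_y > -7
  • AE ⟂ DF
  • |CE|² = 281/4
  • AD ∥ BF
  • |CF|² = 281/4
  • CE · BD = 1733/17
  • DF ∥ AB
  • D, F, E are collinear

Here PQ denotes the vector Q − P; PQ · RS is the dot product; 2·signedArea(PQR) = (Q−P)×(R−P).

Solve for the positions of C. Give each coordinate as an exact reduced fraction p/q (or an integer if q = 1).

C = (2, -13/2)

1. C_x = 2  [CE · BD = 1733/17 ∩ 2·signedArea(CAE) = -2185/68]
2. C_y = -13/2  [CE · BD = 1733/17 ∩ 2·signedArea(CAE) = -2185/68]
   → C = (2, -13/2)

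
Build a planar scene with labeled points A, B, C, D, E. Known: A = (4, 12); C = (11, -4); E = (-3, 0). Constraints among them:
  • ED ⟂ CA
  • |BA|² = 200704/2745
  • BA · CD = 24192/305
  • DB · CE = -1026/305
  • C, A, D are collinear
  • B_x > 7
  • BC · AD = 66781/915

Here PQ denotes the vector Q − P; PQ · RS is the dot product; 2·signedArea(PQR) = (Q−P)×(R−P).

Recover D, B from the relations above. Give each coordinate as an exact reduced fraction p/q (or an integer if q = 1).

B = (6796/915, 3812/915)
D = (2221/305, 1372/305)

1. D_x = 2221/305  [C, A, D are collinear ∩ ED ⟂ CA]
2. D_y = 1372/305  [C, A, D are collinear ∩ ED ⟂ CA]
   → D = (2221/305, 1372/305)
3. B_x = 6796/915  [BA · CD = 24192/305 ∩ DB · CE = -1026/305]
4. B_y = 3812/915  [BA · CD = 24192/305 ∩ DB · CE = -1026/305]
   → B = (6796/915, 3812/915)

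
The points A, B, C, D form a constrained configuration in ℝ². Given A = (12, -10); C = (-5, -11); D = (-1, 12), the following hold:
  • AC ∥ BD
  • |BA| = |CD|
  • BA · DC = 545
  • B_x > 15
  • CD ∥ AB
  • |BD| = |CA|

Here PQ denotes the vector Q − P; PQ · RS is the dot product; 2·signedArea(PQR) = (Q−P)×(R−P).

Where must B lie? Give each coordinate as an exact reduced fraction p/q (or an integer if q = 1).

B = (16, 13)

1. B_x = 16  [AC ∥ BD ∩ CD ∥ AB]
2. B_y = 13  [AC ∥ BD ∩ CD ∥ AB]
   → B = (16, 13)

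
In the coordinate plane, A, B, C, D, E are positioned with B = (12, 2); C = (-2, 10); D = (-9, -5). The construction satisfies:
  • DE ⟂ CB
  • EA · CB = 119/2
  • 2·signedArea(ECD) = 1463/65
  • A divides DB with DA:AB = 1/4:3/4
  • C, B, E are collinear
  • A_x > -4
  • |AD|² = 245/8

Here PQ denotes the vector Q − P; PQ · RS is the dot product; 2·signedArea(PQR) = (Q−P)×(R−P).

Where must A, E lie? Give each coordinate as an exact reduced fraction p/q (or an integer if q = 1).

1. A_x = -15/4  [A divides DB with DA:AB = 1/4:3/4]
2. A_y = -13/4  [A divides DB with DA:AB = 1/4:3/4]
   → A = (-15/4, -13/4)
3. E_x = -53/65  [C, B, E are collinear ∩ DE ⟂ CB]
4. E_y = 606/65  [C, B, E are collinear ∩ DE ⟂ CB]
   → E = (-53/65, 606/65)

A = (-15/4, -13/4)
E = (-53/65, 606/65)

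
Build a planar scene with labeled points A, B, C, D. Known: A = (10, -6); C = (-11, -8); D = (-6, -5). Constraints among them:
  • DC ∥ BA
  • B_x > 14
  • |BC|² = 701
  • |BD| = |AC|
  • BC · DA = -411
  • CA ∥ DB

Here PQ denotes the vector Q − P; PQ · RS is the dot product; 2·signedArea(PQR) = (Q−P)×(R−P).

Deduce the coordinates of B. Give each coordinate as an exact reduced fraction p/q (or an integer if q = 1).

B = (15, -3)

1. B_x = 15  [DC ∥ BA ∩ CA ∥ DB]
2. B_y = -3  [DC ∥ BA ∩ CA ∥ DB]
   → B = (15, -3)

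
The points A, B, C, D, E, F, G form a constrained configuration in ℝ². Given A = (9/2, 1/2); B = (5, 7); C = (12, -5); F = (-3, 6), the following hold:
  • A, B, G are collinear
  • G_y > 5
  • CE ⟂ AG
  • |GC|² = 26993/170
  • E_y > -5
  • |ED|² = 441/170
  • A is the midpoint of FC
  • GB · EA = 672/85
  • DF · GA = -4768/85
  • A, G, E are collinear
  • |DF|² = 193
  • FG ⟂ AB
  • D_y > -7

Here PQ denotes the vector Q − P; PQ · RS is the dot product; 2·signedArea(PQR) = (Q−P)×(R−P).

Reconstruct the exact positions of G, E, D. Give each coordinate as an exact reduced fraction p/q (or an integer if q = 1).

D = (4, -6)
E = (701/170, -747/170)
G = (829/170, 917/170)

1. G_x = 829/170  [A, B, G are collinear ∩ FG ⟂ AB]
2. G_y = 917/170  [A, B, G are collinear ∩ FG ⟂ AB]
   → G = (829/170, 917/170)
3. E_x = 701/170  [A, G, E are collinear ∩ CE ⟂ AG]
4. E_y = -747/170  [A, G, E are collinear ∩ CE ⟂ AG]
   → E = (701/170, -747/170)
5. D_x = 4  [line 32/85·x + 416/85·y + 2368/85 = 0 ∩ |ED|² = 441/170]
6. D_y = -6  [line 32/85·x + 416/85·y + 2368/85 = 0 ∩ |ED|² = 441/170]
   → D = (4, -6)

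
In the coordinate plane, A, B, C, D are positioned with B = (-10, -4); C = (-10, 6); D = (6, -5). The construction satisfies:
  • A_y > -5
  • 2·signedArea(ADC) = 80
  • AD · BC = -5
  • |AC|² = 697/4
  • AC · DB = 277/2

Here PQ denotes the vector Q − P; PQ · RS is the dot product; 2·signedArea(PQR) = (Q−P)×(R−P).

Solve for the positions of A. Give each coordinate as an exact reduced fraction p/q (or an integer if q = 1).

1. A_x = -2  [2·signedArea(ADC) = 80 ∩ AD · BC = -5]
2. A_y = -9/2  [2·signedArea(ADC) = 80 ∩ AD · BC = -5]
   → A = (-2, -9/2)

A = (-2, -9/2)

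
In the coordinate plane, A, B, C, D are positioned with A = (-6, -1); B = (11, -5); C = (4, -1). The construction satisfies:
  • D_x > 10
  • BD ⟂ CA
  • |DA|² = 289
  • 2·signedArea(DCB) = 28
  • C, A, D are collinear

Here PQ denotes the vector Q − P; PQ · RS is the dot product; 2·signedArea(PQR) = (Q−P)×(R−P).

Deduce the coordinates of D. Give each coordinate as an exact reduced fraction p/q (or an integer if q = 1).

1. D_x = 11  [C, A, D are collinear ∩ BD ⟂ CA]
2. D_y = -1  [C, A, D are collinear ∩ BD ⟂ CA]
   → D = (11, -1)

D = (11, -1)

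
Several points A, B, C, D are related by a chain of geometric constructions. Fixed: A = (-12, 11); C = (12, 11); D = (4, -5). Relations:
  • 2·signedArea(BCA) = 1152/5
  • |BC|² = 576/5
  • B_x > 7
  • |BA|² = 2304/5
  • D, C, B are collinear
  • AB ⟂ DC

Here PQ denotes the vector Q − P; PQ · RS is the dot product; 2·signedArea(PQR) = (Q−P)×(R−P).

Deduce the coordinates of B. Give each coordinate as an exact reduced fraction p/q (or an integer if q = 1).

B = (36/5, 7/5)

1. B_x = 36/5  [D, C, B are collinear ∩ AB ⟂ DC]
2. B_y = 7/5  [D, C, B are collinear ∩ AB ⟂ DC]
   → B = (36/5, 7/5)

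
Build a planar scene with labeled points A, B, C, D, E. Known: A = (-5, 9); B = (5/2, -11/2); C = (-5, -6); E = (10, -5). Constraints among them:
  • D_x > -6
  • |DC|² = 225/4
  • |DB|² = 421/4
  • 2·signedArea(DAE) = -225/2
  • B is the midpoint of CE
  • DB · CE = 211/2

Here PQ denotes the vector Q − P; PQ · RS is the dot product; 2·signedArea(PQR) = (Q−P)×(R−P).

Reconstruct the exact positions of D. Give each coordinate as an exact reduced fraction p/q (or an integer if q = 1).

D = (-5, 3/2)

1. D_x = -5  [DB · CE = 211/2 ∩ 2·signedArea(DAE) = -225/2]
2. D_y = 3/2  [DB · CE = 211/2 ∩ 2·signedArea(DAE) = -225/2]
   → D = (-5, 3/2)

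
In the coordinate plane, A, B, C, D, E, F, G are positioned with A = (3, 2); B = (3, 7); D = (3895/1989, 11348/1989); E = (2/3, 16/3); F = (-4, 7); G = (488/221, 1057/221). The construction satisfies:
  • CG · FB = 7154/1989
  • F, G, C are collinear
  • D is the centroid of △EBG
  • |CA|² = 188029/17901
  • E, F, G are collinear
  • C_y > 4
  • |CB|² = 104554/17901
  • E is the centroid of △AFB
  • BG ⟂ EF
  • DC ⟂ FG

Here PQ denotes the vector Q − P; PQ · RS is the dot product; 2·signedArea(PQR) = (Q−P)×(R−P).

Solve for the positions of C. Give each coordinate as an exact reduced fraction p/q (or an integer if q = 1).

C = (3370/1989, 9878/1989)

1. C_x = 3370/1989  [F, G, C are collinear ∩ DC ⟂ FG]
2. C_y = 9878/1989  [F, G, C are collinear ∩ DC ⟂ FG]
   → C = (3370/1989, 9878/1989)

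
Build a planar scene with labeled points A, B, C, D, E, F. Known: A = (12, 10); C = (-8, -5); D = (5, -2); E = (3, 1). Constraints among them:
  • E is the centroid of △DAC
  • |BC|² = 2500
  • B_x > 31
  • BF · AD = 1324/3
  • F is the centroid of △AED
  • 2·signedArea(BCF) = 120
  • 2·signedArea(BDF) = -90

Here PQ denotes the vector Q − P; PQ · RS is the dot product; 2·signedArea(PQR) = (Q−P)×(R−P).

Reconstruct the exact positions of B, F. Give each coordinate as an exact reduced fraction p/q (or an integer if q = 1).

B = (32, 25)
F = (20/3, 3)

1. F_x = 20/3  [F is the centroid of △AED]
2. F_y = 3  [F is the centroid of △AED]
   → F = (20/3, 3)
3. B_x = 32  [2·signedArea(BDF) = -90 ∩ BF · AD = 1324/3]
4. B_y = 25  [2·signedArea(BDF) = -90 ∩ BF · AD = 1324/3]
   → B = (32, 25)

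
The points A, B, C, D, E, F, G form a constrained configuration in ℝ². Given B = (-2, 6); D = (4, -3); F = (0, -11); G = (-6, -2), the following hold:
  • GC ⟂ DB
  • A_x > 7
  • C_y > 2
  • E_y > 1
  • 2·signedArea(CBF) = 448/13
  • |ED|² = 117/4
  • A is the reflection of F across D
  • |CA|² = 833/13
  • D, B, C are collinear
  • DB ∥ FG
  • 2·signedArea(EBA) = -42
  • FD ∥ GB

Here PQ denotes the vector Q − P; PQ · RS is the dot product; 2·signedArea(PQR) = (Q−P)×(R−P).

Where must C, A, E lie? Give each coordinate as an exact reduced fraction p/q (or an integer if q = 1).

A = (8, 5)
C = (6/13, 30/13)
E = (1, 3/2)

1. C_x = 6/13  [D, B, C are collinear ∩ GC ⟂ DB]
2. C_y = 30/13  [D, B, C are collinear ∩ GC ⟂ DB]
   → C = (6/13, 30/13)
3. A_x = 8  [A is the reflection of F across D]
4. A_y = 5  [A is the reflection of F across D]
   → A = (8, 5)
5. E_x = 1  [line 1·x + 10·y + -16 = 0 ∩ |ED|² = 117/4]
6. E_y = 3/2  [line 1·x + 10·y + -16 = 0 ∩ |ED|² = 117/4]
   → E = (1, 3/2)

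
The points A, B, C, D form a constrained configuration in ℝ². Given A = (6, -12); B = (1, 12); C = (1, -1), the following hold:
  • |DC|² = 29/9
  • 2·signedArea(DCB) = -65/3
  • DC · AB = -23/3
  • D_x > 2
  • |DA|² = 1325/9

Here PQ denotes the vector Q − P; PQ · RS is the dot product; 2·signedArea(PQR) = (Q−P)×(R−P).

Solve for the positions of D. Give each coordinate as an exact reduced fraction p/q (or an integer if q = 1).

D = (8/3, -1/3)

1. D_x = 8/3  [DC · AB = -23/3 ∩ 2·signedArea(DCB) = -65/3]
2. D_y = -1/3  [DC · AB = -23/3 ∩ 2·signedArea(DCB) = -65/3]
   → D = (8/3, -1/3)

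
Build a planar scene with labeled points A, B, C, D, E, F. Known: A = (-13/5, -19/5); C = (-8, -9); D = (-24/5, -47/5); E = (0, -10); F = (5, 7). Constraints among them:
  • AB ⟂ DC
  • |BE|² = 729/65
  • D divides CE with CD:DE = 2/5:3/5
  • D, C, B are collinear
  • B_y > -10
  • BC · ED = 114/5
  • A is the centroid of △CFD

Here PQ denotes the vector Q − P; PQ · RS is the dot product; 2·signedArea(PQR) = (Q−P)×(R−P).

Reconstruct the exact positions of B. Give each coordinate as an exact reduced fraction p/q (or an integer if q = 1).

1. B_x = -216/65  [D, C, B are collinear ∩ AB ⟂ DC]
2. B_y = -623/65  [D, C, B are collinear ∩ AB ⟂ DC]
   → B = (-216/65, -623/65)

B = (-216/65, -623/65)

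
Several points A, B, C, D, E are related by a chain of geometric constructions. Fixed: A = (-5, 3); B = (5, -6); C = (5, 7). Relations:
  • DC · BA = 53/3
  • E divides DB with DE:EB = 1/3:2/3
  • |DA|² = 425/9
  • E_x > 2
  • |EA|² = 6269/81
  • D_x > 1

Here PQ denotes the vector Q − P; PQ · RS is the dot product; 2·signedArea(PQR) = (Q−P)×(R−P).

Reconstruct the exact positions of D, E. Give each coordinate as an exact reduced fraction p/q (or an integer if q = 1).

1. D_x = 5/3  [line 10·x + -9·y + -14/3 = 0 ∩ |DA|² = 425/9]
2. D_y = 4/3  [line 10·x + -9·y + -14/3 = 0 ∩ |DA|² = 425/9]
   → D = (5/3, 4/3)
3. E_x = 25/9  [E divides DB with DE:EB = 1/3:2/3]
4. E_y = -10/9  [E divides DB with DE:EB = 1/3:2/3]
   → E = (25/9, -10/9)

D = (5/3, 4/3)
E = (25/9, -10/9)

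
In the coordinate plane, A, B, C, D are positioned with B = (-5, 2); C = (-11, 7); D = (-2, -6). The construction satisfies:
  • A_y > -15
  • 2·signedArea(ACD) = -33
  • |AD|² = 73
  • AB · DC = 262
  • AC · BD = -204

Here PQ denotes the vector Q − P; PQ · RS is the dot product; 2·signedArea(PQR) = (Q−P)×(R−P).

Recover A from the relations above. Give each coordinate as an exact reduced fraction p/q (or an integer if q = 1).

A = (1, -14)

1. A_x = 1  [AC · BD = -204 ∩ AB · DC = 262]
2. A_y = -14  [AC · BD = -204 ∩ AB · DC = 262]
   → A = (1, -14)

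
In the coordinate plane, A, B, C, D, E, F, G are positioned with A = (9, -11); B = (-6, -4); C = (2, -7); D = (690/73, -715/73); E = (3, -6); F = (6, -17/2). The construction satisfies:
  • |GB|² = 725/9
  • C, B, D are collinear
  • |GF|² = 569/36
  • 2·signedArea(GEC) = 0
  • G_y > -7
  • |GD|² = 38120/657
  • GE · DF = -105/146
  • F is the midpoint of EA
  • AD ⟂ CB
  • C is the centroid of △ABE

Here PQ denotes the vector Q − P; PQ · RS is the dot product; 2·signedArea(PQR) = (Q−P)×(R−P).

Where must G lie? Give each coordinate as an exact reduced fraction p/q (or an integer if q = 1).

1. G_x = 8/3  [2·signedArea(GEC) = 0 ∩ GE · DF = -105/146]
2. G_y = -19/3  [2·signedArea(GEC) = 0 ∩ GE · DF = -105/146]
   → G = (8/3, -19/3)

G = (8/3, -19/3)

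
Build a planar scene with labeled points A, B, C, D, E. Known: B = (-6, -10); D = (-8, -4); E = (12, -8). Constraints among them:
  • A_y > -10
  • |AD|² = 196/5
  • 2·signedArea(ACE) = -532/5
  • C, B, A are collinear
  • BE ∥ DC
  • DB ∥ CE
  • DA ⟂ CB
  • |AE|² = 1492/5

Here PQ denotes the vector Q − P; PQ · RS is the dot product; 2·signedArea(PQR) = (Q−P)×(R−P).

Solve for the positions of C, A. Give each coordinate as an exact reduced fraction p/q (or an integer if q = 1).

A = (-26/5, -48/5)
C = (10, -2)

1. C_x = 10  [DB ∥ CE ∩ BE ∥ DC]
2. C_y = -2  [DB ∥ CE ∩ BE ∥ DC]
   → C = (10, -2)
3. A_x = -26/5  [C, B, A are collinear ∩ DA ⟂ CB]
4. A_y = -48/5  [C, B, A are collinear ∩ DA ⟂ CB]
   → A = (-26/5, -48/5)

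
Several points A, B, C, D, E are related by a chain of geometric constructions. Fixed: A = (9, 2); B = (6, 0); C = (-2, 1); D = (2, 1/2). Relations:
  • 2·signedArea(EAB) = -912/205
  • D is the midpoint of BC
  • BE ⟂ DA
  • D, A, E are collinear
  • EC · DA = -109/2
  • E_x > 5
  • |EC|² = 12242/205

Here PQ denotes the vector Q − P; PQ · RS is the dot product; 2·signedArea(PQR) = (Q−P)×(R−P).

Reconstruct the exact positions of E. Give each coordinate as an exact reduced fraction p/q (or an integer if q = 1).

E = (1173/205, 266/205)

1. E_x = 1173/205  [D, A, E are collinear ∩ BE ⟂ DA]
2. E_y = 266/205  [D, A, E are collinear ∩ BE ⟂ DA]
   → E = (1173/205, 266/205)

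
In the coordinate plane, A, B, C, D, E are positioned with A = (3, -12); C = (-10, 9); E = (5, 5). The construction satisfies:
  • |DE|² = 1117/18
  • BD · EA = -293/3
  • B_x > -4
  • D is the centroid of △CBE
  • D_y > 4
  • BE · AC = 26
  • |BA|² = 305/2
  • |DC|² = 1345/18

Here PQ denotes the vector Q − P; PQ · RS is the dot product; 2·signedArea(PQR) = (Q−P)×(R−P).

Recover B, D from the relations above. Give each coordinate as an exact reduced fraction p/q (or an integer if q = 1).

1. B_x = -7/2  [line 13·x + -21·y + 14 = 0 ∩ |BA|² = 305/2]
2. B_y = -3/2  [line 13·x + -21·y + 14 = 0 ∩ |BA|² = 305/2]
   → B = (-7/2, -3/2)
3. D_x = -17/6  [D is the centroid of △CBE]
4. D_y = 25/6  [D is the centroid of △CBE]
   → D = (-17/6, 25/6)

B = (-7/2, -3/2)
D = (-17/6, 25/6)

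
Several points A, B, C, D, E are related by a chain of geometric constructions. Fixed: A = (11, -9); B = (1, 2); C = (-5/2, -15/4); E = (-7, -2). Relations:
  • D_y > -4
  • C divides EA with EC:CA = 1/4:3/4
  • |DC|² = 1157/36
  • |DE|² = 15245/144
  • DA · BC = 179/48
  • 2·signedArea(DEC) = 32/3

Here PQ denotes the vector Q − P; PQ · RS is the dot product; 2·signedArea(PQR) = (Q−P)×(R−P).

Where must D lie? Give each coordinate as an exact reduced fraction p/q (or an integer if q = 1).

D = (19/6, -43/12)

1. D_x = 19/6  [2·signedArea(DEC) = 32/3 ∩ DA · BC = 179/48]
2. D_y = -43/12  [2·signedArea(DEC) = 32/3 ∩ DA · BC = 179/48]
   → D = (19/6, -43/12)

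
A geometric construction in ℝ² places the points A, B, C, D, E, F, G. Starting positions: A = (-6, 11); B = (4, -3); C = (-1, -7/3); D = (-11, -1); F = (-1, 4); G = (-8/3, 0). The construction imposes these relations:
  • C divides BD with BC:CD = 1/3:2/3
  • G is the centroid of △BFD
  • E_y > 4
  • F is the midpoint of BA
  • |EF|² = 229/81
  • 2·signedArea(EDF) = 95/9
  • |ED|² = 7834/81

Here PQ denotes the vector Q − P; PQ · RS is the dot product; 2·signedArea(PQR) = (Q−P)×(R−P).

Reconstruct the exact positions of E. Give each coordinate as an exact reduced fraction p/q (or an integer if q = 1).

E = (-8/3, 38/9)

1. E_x = -8/3  [line -5·x + 10·y + -500/9 = 0 ∩ |ED|² = 7834/81]
2. E_y = 38/9  [line -5·x + 10·y + -500/9 = 0 ∩ |ED|² = 7834/81]
   → E = (-8/3, 38/9)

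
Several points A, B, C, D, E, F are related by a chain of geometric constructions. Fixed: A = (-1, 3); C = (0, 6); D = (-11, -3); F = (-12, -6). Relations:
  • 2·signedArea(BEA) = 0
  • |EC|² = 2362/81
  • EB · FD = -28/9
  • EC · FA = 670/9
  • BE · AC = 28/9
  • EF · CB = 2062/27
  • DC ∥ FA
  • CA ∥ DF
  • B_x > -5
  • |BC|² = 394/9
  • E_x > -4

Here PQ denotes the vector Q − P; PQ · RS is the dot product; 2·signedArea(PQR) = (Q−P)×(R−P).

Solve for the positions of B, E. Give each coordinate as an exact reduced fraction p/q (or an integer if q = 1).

1. E_x = -29/9  [line -11·x + -9·y + -184/9 = 0 ∩ |EC|² = 2362/81]
2. E_y = 5/3  [line -11·x + -9·y + -184/9 = 0 ∩ |EC|² = 2362/81]
   → E = (-29/9, 5/3)
3. B_x = -13/3  [2·signedArea(BEA) = 0 ∩ EF · CB = 2062/27]
4. B_y = 1  [2·signedArea(BEA) = 0 ∩ EF · CB = 2062/27]
   → B = (-13/3, 1)

B = (-13/3, 1)
E = (-29/9, 5/3)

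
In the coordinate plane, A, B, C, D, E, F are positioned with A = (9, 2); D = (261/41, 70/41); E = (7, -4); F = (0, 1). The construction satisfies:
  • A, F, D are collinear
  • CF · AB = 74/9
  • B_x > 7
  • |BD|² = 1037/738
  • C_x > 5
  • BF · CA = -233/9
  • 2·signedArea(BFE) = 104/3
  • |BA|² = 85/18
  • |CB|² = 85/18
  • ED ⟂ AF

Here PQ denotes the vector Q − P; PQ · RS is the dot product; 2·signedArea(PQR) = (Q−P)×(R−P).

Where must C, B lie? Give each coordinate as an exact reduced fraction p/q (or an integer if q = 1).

1. B_x = 43/6  [line 5·x + 7·y + -125/3 = 0 ∩ |BD|² = 1037/738]
2. B_y = 5/6  [line 5·x + 7·y + -125/3 = 0 ∩ |BD|² = 1037/738]
   → B = (43/6, 5/6)
3. C_x = 16/3  [CF · AB = 74/9 ∩ BF · CA = -233/9]
4. C_y = -1/3  [CF · AB = 74/9 ∩ BF · CA = -233/9]
   → C = (16/3, -1/3)

B = (43/6, 5/6)
C = (16/3, -1/3)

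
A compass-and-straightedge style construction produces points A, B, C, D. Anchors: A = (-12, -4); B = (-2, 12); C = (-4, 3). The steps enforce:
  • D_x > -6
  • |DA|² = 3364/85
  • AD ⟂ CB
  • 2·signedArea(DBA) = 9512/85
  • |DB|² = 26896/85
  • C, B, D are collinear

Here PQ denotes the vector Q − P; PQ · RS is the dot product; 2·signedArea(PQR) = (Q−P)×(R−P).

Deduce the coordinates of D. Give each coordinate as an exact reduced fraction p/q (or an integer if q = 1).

1. D_x = -498/85  [C, B, D are collinear ∩ AD ⟂ CB]
2. D_y = -456/85  [C, B, D are collinear ∩ AD ⟂ CB]
   → D = (-498/85, -456/85)

D = (-498/85, -456/85)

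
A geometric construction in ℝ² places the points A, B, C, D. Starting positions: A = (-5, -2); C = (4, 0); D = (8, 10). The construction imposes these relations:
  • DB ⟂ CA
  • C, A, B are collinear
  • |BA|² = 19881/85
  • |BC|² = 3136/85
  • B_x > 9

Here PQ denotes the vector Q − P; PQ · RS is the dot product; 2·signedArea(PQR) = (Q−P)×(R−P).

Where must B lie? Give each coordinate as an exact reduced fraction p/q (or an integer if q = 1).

1. B_x = 844/85  [C, A, B are collinear ∩ DB ⟂ CA]
2. B_y = 112/85  [C, A, B are collinear ∩ DB ⟂ CA]
   → B = (844/85, 112/85)

B = (844/85, 112/85)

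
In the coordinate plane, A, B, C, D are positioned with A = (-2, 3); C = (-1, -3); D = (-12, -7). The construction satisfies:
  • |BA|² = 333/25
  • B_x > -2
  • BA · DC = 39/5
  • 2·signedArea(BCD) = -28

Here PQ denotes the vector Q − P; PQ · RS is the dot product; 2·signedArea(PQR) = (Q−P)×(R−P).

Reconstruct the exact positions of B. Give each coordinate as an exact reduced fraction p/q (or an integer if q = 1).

B = (-7/5, -3/5)

1. B_x = -7/5  [2·signedArea(BCD) = -28 ∩ BA · DC = 39/5]
2. B_y = -3/5  [2·signedArea(BCD) = -28 ∩ BA · DC = 39/5]
   → B = (-7/5, -3/5)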